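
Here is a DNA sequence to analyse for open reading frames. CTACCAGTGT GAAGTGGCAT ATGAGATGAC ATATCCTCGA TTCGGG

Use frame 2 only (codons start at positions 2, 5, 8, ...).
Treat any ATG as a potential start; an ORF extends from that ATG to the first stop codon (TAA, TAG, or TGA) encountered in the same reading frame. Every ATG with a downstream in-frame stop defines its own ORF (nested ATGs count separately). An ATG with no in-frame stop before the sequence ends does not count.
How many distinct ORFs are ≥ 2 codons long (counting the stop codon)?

Frame 2: TAC CAG TGT GAA GTG GCA TAT GAG ATG ACA TAT CCT CGA TTC GGG — no ATG→stop ORF.
No ORF reaches 2 codons. Count = 0.

0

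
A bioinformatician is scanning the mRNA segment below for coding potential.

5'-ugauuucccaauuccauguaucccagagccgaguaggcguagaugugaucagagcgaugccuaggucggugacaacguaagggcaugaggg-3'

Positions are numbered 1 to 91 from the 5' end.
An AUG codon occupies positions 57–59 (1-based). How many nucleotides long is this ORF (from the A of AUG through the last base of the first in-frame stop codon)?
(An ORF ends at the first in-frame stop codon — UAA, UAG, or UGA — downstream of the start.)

24

Codons from position 57: AUG (57–59), CCU (60–62), AGG (63–65), UCG (66–68), GUG (69–71), ACA (72–74), ACG (75–77), UAA (78–80).
UAA is the first in-frame stop; ORF spans 57–80, 24 nucleotides.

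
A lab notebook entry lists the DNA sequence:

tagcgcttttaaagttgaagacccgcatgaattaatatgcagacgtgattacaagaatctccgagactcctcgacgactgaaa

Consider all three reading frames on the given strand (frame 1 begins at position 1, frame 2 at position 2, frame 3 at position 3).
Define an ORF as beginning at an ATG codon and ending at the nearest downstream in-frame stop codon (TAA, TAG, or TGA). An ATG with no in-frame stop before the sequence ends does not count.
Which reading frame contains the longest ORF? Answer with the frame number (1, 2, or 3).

1

Frame 1: TAG CGC TTT TAA AGT TGA AGA CCC GCA TGA ATT AAT ATG CAG ACG TGA TTA CAA GAA TCT CCG AGA CTC CTC GAC GAC TGA — ATG at 37, stop TGA at 46 → 12 nt.
Frame 2: AGC GCT TTT AAA GTT GAA GAC CCG CAT GAA TTA ATA TGC AGA CGT GAT TAC AAG AAT CTC CGA GAC TCC TCG ACG ACT GAA — no ATG→stop ORF.
Frame 3: GCG CTT TTA AAG TTG AAG ACC CGC ATG AAT TAA TAT GCA GAC GTG ATT ACA AGA ATC TCC GAG ACT CCT CGA CGA CTG AAA — ATG at 27, stop TAA at 33 → 9 nt.
Longest ORF is 12 nt in frame 1 (positions 37–48).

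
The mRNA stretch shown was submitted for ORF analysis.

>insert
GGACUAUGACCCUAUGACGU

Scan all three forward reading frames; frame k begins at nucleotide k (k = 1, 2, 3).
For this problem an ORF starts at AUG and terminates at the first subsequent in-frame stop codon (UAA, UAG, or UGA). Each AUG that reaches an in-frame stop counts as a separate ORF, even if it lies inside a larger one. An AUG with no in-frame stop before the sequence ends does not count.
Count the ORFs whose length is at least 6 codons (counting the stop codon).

Frame 1: GGA CUA UGA CCC UAU GAC — no AUG→stop ORF.
Frame 2: GAC UAU GAC CCU AUG ACG — no AUG→stop ORF.
Frame 3: ACU AUG ACC CUA UGA CGU — AUG at 6, stop UGA at 15 → 12 nt.
No ORF reaches 6 codons. Count = 0.

0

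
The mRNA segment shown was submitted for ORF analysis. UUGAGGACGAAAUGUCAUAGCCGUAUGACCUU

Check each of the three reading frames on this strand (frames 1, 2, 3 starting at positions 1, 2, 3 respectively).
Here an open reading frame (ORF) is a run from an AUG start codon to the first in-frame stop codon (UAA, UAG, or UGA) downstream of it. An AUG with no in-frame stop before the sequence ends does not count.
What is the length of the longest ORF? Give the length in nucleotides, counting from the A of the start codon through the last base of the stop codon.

9

Frame 1: UUG AGG ACG AAA UGU CAU AGC CGU AUG ACC — no AUG→stop ORF.
Frame 2: UGA GGA CGA AAU GUC AUA GCC GUA UGA CCU — no AUG→stop ORF.
Frame 3: GAG GAC GAA AUG UCA UAG CCG UAU GAC CUU — AUG at 12, stop UAG at 18 → 9 nt.
Longest: frame 3, positions 12–20, 9 nt = 3 codons = 2 aa. → 9 nucleotides.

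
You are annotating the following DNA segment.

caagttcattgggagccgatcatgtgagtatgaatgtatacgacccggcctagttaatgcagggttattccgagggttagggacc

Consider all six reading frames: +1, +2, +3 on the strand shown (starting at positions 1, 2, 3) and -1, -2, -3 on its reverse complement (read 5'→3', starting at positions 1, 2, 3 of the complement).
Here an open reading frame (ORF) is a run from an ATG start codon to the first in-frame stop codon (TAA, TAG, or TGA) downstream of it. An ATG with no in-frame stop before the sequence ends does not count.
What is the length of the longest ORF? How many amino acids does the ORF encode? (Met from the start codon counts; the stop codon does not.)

Reverse complement (5'→3'): GGTCCCTAACCCTCGGAATAACCCTGCATTAACTAGGCCGGGTCGTATACATTCATACTCACATGATCGGCTCCCAATGAACTTG
Frame +1: CAA GTT CAT TGG GAG CCG ATC ATG TGA GTA TGA ATG TAT ACG ACC CGG CCT AGT TAA TGC AGG GTT ATT CCG AGG GTT AGG GAC — ATG at 22, stop TGA at 25 → 6 nt; ATG at 34, stop TAA at 55 → 24 nt.
Frame +2: AAG TTC ATT GGG AGC CGA TCA TGT GAG TAT GAA TGT ATA CGA CCC GGC CTA GTT AAT GCA GGG TTA TTC CGA GGG TTA GGG ACC — no ATG→stop ORF.
Frame +3: AGT TCA TTG GGA GCC GAT CAT GTG AGT ATG AAT GTA TAC GAC CCG GCC TAG TTA ATG CAG GGT TAT TCC GAG GGT TAG GGA — ATG at 30, stop TAG at 51 → 24 nt; ATG at 57, stop TAG at 78 → 24 nt.
Frame -1: GGT CCC TAA CCC TCG GAA TAA CCC TGC ATT AAC TAG GCC GGG TCG TAT ACA TTC ATA CTC ACA TGA TCG GCT CCC AAT GAA CTT — no ATG→stop ORF.
Frame -2: GTC CCT AAC CCT CGG AAT AAC CCT GCA TTA ACT AGG CCG GGT CGT ATA CAT TCA TAC TCA CAT GAT CGG CTC CCA ATG AAC TTG — no ATG→stop ORF.
Frame -3: TCC CTA ACC CTC GGA ATA ACC CTG CAT TAA CTA GGC CGG GTC GTA TAC ATT CAT ACT CAC ATG ATC GGC TCC CAA TGA ACT — ATG at 63, stop TGA at 78 → 18 nt.
Longest: frame +1, positions 34–57, 24 nt = 8 codons = 7 aa. → 7 amino acids.

7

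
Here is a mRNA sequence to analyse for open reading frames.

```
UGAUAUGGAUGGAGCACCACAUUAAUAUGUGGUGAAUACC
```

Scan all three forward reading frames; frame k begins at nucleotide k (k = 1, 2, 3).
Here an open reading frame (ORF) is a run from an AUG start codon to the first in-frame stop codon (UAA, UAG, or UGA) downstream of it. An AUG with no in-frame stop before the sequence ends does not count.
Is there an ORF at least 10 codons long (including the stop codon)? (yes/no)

no

Frame 1: UGA UAU GGA UGG AGC ACC ACA UUA AUA UGU GGU GAA UAC — no AUG→stop ORF.
Frame 2: GAU AUG GAU GGA GCA CCA CAU UAA UAU GUG GUG AAU ACC — AUG at 5, stop UAA at 23 → 21 nt.
Frame 3: AUA UGG AUG GAG CAC CAC AUU AAU AUG UGG UGA AUA — AUG at 9, stop UGA at 33 → 27 nt; AUG at 27, stop UGA at 33 → 9 nt.
Largest ORF found is 9 codons < 10, so no.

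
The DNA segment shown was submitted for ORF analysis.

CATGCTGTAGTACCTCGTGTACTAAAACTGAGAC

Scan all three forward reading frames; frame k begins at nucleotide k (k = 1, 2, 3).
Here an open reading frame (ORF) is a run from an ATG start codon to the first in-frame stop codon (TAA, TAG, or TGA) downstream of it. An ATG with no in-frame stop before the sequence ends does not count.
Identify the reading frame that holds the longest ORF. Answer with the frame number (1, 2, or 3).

2

Frame 1: CAT GCT GTA GTA CCT CGT GTA CTA AAA CTG AGA — no ATG→stop ORF.
Frame 2: ATG CTG TAG TAC CTC GTG TAC TAA AAC TGA GAC — ATG at 2, stop TAG at 8 → 9 nt.
Frame 3: TGC TGT AGT ACC TCG TGT ACT AAA ACT GAG — no ATG→stop ORF.
Longest ORF is 9 nt in frame 2 (positions 2–10).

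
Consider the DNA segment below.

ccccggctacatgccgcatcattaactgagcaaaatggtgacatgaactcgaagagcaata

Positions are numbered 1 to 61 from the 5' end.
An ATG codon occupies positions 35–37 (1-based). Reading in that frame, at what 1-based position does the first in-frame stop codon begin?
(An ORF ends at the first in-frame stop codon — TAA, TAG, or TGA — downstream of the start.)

Codons from position 35: ATG (35–37), GTG (38–40), ACA (41–43), TGA (44–46).
TGA is a stop codon; it begins at position 44.

44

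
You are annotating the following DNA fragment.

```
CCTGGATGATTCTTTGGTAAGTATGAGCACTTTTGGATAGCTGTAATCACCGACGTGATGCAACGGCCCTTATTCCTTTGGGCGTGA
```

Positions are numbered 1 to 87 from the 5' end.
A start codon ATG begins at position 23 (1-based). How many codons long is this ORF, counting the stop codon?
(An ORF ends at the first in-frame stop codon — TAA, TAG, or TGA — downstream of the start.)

6

Codons from position 23: ATG (23–25), AGC (26–28), ACT (29–31), TTT (32–34), GGA (35–37), TAG (38–40).
TAG is the first in-frame stop; that's 6 codons including the stop.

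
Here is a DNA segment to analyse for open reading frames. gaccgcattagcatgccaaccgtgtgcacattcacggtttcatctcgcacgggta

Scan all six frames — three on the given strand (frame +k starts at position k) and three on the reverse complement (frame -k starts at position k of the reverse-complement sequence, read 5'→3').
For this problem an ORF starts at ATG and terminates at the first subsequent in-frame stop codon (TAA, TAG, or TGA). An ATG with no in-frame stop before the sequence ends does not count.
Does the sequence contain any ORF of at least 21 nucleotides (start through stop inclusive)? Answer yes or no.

Reverse complement (5'→3'): TACCCGTGCGAGATGAAACCGTGAATGTGCACACGGTTGGCATGCTAATGCGGTC
Frame +1: GAC CGC ATT AGC ATG CCA ACC GTG TGC ACA TTC ACG GTT TCA TCT CGC ACG GGT — no ATG→stop ORF.
Frame +2: ACC GCA TTA GCA TGC CAA CCG TGT GCA CAT TCA CGG TTT CAT CTC GCA CGG GTA — no ATG→stop ORF.
Frame +3: CCG CAT TAG CAT GCC AAC CGT GTG CAC ATT CAC GGT TTC ATC TCG CAC GGG — no ATG→stop ORF.
Frame -1: TAC CCG TGC GAG ATG AAA CCG TGA ATG TGC ACA CGG TTG GCA TGC TAA TGC GGT — ATG at 13, stop TGA at 22 → 12 nt; ATG at 25, stop TAA at 46 → 24 nt.
Frame -2: ACC CGT GCG AGA TGA AAC CGT GAA TGT GCA CAC GGT TGG CAT GCT AAT GCG GTC — no ATG→stop ORF.
Frame -3: CCC GTG CGA GAT GAA ACC GTG AAT GTG CAC ACG GTT GGC ATG CTA ATG CGG — no ATG→stop ORF.
Frame -1 has an ORF of 24 nucleotides (positions 25–48) ≥ 21, so yes.

yes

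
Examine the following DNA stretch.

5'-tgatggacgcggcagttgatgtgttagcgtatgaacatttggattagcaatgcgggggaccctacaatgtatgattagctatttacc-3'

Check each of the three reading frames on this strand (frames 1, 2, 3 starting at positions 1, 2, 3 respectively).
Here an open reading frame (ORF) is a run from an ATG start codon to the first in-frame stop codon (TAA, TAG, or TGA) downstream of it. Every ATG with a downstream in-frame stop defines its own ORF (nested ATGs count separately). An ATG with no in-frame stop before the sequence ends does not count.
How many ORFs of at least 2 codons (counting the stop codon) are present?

4

Frame 1: TGA TGG ACG CGG CAG TTG ATG TGT TAG CGT ATG AAC ATT TGG ATT AGC AAT GCG GGG GAC CCT ACA ATG TAT GAT TAG CTA TTT ACC — ATG at 19, stop TAG at 25 → 9 nt; ATG at 31, stop TAG at 76 → 48 nt; ATG at 67, stop TAG at 76 → 12 nt.
Frame 2: GAT GGA CGC GGC AGT TGA TGT GTT AGC GTA TGA ACA TTT GGA TTA GCA ATG CGG GGG ACC CTA CAA TGT ATG ATT AGC TAT TTA — no ATG→stop ORF.
Frame 3: ATG GAC GCG GCA GTT GAT GTG TTA GCG TAT GAA CAT TTG GAT TAG CAA TGC GGG GGA CCC TAC AAT GTA TGA TTA GCT ATT TAC — ATG at 3, stop TAG at 45 → 45 nt.
ORFs ≥ 2 codons: frame 1 19–27 (3 codons), frame 1 31–78 (16 codons), frame 1 67–78 (4 codons), frame 3 3–47 (15 codons). Count = 4.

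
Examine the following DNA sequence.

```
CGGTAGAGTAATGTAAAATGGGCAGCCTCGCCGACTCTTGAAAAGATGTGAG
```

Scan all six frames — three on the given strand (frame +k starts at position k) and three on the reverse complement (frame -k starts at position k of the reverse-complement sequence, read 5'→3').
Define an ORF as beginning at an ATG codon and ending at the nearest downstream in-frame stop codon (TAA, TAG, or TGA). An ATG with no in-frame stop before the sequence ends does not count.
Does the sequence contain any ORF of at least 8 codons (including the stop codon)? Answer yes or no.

Reverse complement (5'→3'): CTCACATCTTTTCAAGAGTCGGCGAGGCTGCCCATTTTACATTACTCTACCG
Frame +1: CGG TAG AGT AAT GTA AAA TGG GCA GCC TCG CCG ACT CTT GAA AAG ATG TGA — ATG at 46, stop TGA at 49 → 6 nt.
Frame +2: GGT AGA GTA ATG TAA AAT GGG CAG CCT CGC CGA CTC TTG AAA AGA TGT GAG — ATG at 11, stop TAA at 14 → 6 nt.
Frame +3: GTA GAG TAA TGT AAA ATG GGC AGC CTC GCC GAC TCT TGA AAA GAT GTG — ATG at 18, stop TGA at 39 → 24 nt.
Frame -1: CTC ACA TCT TTT CAA GAG TCG GCG AGG CTG CCC ATT TTA CAT TAC TCT ACC — no ATG→stop ORF.
Frame -2: TCA CAT CTT TTC AAG AGT CGG CGA GGC TGC CCA TTT TAC ATT ACT CTA CCG — no ATG→stop ORF.
Frame -3: CAC ATC TTT TCA AGA GTC GGC GAG GCT GCC CAT TTT ACA TTA CTC TAC — no ATG→stop ORF.
Frame +3 has an ORF of 8 codons (positions 18–41) ≥ 8, so yes.

yes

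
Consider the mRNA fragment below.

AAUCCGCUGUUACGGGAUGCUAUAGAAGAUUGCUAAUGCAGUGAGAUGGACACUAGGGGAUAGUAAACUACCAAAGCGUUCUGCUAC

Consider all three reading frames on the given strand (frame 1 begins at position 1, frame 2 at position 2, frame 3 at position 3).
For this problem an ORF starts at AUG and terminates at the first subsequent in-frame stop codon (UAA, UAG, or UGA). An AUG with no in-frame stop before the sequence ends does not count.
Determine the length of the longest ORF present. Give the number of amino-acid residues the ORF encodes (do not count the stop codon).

Frame 1: AAU CCG CUG UUA CGG GAU GCU AUA GAA GAU UGC UAA UGC AGU GAG AUG GAC ACU AGG GGA UAG UAA ACU ACC AAA GCG UUC UGC UAC — AUG at 46, stop UAG at 61 → 18 nt.
Frame 2: AUC CGC UGU UAC GGG AUG CUA UAG AAG AUU GCU AAU GCA GUG AGA UGG ACA CUA GGG GAU AGU AAA CUA CCA AAG CGU UCU GCU — AUG at 17, stop UAG at 23 → 9 nt.
Frame 3: UCC GCU GUU ACG GGA UGC UAU AGA AGA UUG CUA AUG CAG UGA GAU GGA CAC UAG GGG AUA GUA AAC UAC CAA AGC GUU CUG CUA — AUG at 36, stop UGA at 42 → 9 nt.
Longest: frame 1, positions 46–63, 18 nt = 6 codons = 5 aa. → 5 amino acids.

5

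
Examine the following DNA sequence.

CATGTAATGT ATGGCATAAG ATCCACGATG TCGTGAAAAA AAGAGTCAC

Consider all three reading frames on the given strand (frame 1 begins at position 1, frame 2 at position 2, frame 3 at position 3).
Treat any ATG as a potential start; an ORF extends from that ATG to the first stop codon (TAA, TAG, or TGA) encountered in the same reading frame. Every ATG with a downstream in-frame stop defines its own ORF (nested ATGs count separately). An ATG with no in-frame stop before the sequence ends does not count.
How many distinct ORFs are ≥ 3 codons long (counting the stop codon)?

Frame 1: CAT GTA ATG TAT GGC ATA AGA TCC ACG ATG TCG TGA AAA AAA GAG TCA — ATG at 7, stop TGA at 34 → 30 nt; ATG at 28, stop TGA at 34 → 9 nt.
Frame 2: ATG TAA TGT ATG GCA TAA GAT CCA CGA TGT CGT GAA AAA AAG AGT CAC — ATG at 2, stop TAA at 5 → 6 nt; ATG at 11, stop TAA at 17 → 9 nt.
Frame 3: TGT AAT GTA TGG CAT AAG ATC CAC GAT GTC GTG AAA AAA AGA GTC — no ATG→stop ORF.
ORFs ≥ 3 codons: frame 1 7–36 (10 codons), frame 1 28–36 (3 codons), frame 2 11–19 (3 codons). Count = 3.

3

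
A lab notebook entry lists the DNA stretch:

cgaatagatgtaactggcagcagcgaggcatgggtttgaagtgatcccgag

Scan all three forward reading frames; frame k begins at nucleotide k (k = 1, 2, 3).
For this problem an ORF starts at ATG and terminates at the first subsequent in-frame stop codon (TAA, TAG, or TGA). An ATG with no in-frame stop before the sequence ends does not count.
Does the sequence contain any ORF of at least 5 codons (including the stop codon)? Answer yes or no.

yes

Frame 1: CGA ATA GAT GTA ACT GGC AGC AGC GAG GCA TGG GTT TGA AGT GAT CCC GAG — no ATG→stop ORF.
Frame 2: GAA TAG ATG TAA CTG GCA GCA GCG AGG CAT GGG TTT GAA GTG ATC CCG — ATG at 8, stop TAA at 11 → 6 nt.
Frame 3: AAT AGA TGT AAC TGG CAG CAG CGA GGC ATG GGT TTG AAG TGA TCC CGA — ATG at 30, stop TGA at 42 → 15 nt.
Frame 3 has an ORF of 5 codons (positions 30–44) ≥ 5, so yes.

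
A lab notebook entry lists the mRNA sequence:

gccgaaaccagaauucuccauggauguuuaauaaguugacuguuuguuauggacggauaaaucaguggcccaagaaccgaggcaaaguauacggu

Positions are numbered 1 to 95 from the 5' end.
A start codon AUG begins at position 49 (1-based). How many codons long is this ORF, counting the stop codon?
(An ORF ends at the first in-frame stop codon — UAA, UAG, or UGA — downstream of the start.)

Codons from position 49: AUG (49–51), GAC (52–54), GGA (55–57), UAA (58–60).
UAA is the first in-frame stop; that's 4 codons including the stop.

4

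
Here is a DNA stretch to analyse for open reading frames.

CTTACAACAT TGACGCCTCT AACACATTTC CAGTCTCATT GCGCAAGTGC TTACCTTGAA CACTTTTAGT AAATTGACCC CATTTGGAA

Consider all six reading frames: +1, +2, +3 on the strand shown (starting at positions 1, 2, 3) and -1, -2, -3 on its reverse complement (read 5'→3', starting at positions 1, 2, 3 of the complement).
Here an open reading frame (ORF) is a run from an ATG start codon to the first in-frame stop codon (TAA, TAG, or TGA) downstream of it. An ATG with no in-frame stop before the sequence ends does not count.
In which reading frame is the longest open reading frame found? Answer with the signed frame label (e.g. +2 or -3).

-3

Reverse complement (5'→3'): TTCCAAATGGGGTCAATTTACTAAAAGTGTTCAAGGTAAGCACTTGCGCAATGAGACTGGAAATGTGTTAGAGGCGTCAATGTTGTAAG
Frame +1: CTT ACA ACA TTG ACG CCT CTA ACA CAT TTC CAG TCT CAT TGC GCA AGT GCT TAC CTT GAA CAC TTT TAG TAA ATT GAC CCC ATT TGG — no ATG→stop ORF.
Frame +2: TTA CAA CAT TGA CGC CTC TAA CAC ATT TCC AGT CTC ATT GCG CAA GTG CTT ACC TTG AAC ACT TTT AGT AAA TTG ACC CCA TTT GGA — no ATG→stop ORF.
Frame +3: TAC AAC ATT GAC GCC TCT AAC ACA TTT CCA GTC TCA TTG CGC AAG TGC TTA CCT TGA ACA CTT TTA GTA AAT TGA CCC CAT TTG GAA — no ATG→stop ORF.
Frame -1: TTC CAA ATG GGG TCA ATT TAC TAA AAG TGT TCA AGG TAA GCA CTT GCG CAA TGA GAC TGG AAA TGT GTT AGA GGC GTC AAT GTT GTA — ATG at 7, stop TAA at 22 → 18 nt.
Frame -2: TCC AAA TGG GGT CAA TTT ACT AAA AGT GTT CAA GGT AAG CAC TTG CGC AAT GAG ACT GGA AAT GTG TTA GAG GCG TCA ATG TTG TAA — ATG at 80, stop TAA at 86 → 9 nt.
Frame -3: CCA AAT GGG GTC AAT TTA CTA AAA GTG TTC AAG GTA AGC ACT TGC GCA ATG AGA CTG GAA ATG TGT TAG AGG CGT CAA TGT TGT AAG — ATG at 51, stop TAG at 69 → 21 nt; ATG at 63, stop TAG at 69 → 9 nt.
Longest ORF is 21 nt in frame -3 (positions 51–71).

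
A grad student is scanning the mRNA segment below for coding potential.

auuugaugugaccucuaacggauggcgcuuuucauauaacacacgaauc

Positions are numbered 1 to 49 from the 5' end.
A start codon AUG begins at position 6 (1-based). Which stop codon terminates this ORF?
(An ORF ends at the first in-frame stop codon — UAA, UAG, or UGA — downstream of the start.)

UGA

Codons from position 6: AUG (6–8), UGA (9–11).
The first in-frame stop codon is UGA.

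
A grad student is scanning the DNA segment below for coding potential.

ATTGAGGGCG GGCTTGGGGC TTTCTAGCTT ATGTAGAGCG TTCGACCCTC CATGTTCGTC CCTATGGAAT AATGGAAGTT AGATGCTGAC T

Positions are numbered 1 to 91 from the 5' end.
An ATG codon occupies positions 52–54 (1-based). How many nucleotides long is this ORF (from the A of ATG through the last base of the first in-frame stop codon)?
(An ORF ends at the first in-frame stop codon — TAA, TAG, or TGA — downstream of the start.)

21

Codons from position 52: ATG (52–54), TTC (55–57), GTC (58–60), CCT (61–63), ATG (64–66), GAA (67–69), TAA (70–72).
TAA is the first in-frame stop; ORF spans 52–72, 21 nucleotides.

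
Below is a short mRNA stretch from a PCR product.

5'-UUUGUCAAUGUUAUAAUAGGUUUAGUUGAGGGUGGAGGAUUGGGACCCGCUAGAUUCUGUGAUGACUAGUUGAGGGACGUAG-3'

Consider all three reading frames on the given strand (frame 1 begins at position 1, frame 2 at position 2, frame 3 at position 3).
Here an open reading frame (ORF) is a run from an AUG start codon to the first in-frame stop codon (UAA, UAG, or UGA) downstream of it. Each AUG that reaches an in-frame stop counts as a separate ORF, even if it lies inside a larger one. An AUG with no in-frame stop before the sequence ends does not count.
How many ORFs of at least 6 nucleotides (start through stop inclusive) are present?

Frame 1: UUU GUC AAU GUU AUA AUA GGU UUA GUU GAG GGU GGA GGA UUG GGA CCC GCU AGA UUC UGU GAU GAC UAG UUG AGG GAC GUA — no AUG→stop ORF.
Frame 2: UUG UCA AUG UUA UAA UAG GUU UAG UUG AGG GUG GAG GAU UGG GAC CCG CUA GAU UCU GUG AUG ACU AGU UGA GGG ACG UAG — AUG at 8, stop UAA at 14 → 9 nt; AUG at 62, stop UGA at 71 → 12 nt.
Frame 3: UGU CAA UGU UAU AAU AGG UUU AGU UGA GGG UGG AGG AUU GGG ACC CGC UAG AUU CUG UGA UGA CUA GUU GAG GGA CGU — no AUG→stop ORF.
ORFs ≥ 6 nucleotides: frame 2 8–16 (9 nucleotides), frame 2 62–73 (12 nucleotides). Count = 2.

2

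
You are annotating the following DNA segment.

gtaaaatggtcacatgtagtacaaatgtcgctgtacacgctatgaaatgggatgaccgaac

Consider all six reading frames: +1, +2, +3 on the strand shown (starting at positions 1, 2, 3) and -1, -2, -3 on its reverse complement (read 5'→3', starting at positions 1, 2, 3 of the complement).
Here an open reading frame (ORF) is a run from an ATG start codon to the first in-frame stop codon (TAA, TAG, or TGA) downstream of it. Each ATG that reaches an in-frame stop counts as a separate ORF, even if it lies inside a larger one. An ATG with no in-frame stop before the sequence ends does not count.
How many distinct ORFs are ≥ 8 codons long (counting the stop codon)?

Reverse complement (5'→3'): GTTCGGTCATCCCATTTCATAGCGTGTACAGCGACATTTGTACTACATGTGACCATTTTAC
Frame +1: GTA AAA TGG TCA CAT GTA GTA CAA ATG TCG CTG TAC ACG CTA TGA AAT GGG ATG ACC GAA — ATG at 25, stop TGA at 43 → 21 nt.
Frame +2: TAA AAT GGT CAC ATG TAG TAC AAA TGT CGC TGT ACA CGC TAT GAA ATG GGA TGA CCG AAC — ATG at 14, stop TAG at 17 → 6 nt; ATG at 47, stop TGA at 53 → 9 nt.
Frame +3: AAA ATG GTC ACA TGT AGT ACA AAT GTC GCT GTA CAC GCT ATG AAA TGG GAT GAC CGA — no ATG→stop ORF.
Frame -1: GTT CGG TCA TCC CAT TTC ATA GCG TGT ACA GCG ACA TTT GTA CTA CAT GTG ACC ATT TTA — no ATG→stop ORF.
Frame -2: TTC GGT CAT CCC ATT TCA TAG CGT GTA CAG CGA CAT TTG TAC TAC ATG TGA CCA TTT TAC — ATG at 47, stop TGA at 50 → 6 nt.
Frame -3: TCG GTC ATC CCA TTT CAT AGC GTG TAC AGC GAC ATT TGT ACT ACA TGT GAC CAT TTT — no ATG→stop ORF.
No ORF reaches 8 codons. Count = 0.

0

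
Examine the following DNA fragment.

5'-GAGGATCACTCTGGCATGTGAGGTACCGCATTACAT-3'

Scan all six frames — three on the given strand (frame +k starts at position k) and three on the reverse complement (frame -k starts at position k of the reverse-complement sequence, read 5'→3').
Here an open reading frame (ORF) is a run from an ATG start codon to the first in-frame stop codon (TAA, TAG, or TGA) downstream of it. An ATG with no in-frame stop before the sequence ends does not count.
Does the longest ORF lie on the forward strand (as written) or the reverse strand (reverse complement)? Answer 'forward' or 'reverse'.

reverse

Reverse complement (5'→3'): ATGTAATGCGGTACCTCACATGCCAGAGTGATCCTC
Frame +1: GAG GAT CAC TCT GGC ATG TGA GGT ACC GCA TTA CAT — ATG at 16, stop TGA at 19 → 6 nt.
Frame +2: AGG ATC ACT CTG GCA TGT GAG GTA CCG CAT TAC — no ATG→stop ORF.
Frame +3: GGA TCA CTC TGG CAT GTG AGG TAC CGC ATT ACA — no ATG→stop ORF.
Frame -1: ATG TAA TGC GGT ACC TCA CAT GCC AGA GTG ATC CTC — ATG at 1, stop TAA at 4 → 6 nt.
Frame -2: TGT AAT GCG GTA CCT CAC ATG CCA GAG TGA TCC — ATG at 20, stop TGA at 29 → 12 nt.
Frame -3: GTA ATG CGG TAC CTC ACA TGC CAG AGT GAT CCT — no ATG→stop ORF.
Forward-strand max 6 nt; reverse-strand max 12 nt. The reverse strand has the longer ORF.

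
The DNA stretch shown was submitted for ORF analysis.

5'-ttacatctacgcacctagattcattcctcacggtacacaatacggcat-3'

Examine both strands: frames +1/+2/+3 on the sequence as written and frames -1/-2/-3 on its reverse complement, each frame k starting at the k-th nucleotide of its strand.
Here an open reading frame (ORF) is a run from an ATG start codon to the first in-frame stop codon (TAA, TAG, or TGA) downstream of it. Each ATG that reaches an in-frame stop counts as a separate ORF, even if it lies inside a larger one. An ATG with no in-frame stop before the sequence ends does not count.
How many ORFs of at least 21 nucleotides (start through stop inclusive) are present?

1

Reverse complement (5'→3'): ATGCCGTATTGTGTACCGTGAGGAATGAATCTAGGTGCGTAGATGTAA
Frame +1: TTA CAT CTA CGC ACC TAG ATT CAT TCC TCA CGG TAC ACA ATA CGG CAT — no ATG→stop ORF.
Frame +2: TAC ATC TAC GCA CCT AGA TTC ATT CCT CAC GGT ACA CAA TAC GGC — no ATG→stop ORF.
Frame +3: ACA TCT ACG CAC CTA GAT TCA TTC CTC ACG GTA CAC AAT ACG GCA — no ATG→stop ORF.
Frame -1: ATG CCG TAT TGT GTA CCG TGA GGA ATG AAT CTA GGT GCG TAG ATG TAA — ATG at 1, stop TGA at 19 → 21 nt; ATG at 25, stop TAG at 40 → 18 nt; ATG at 43, stop TAA at 46 → 6 nt.
Frame -2: TGC CGT ATT GTG TAC CGT GAG GAA TGA ATC TAG GTG CGT AGA TGT — no ATG→stop ORF.
Frame -3: GCC GTA TTG TGT ACC GTG AGG AAT GAA TCT AGG TGC GTA GAT GTA — no ATG→stop ORF.
ORFs ≥ 21 nucleotides: frame -1 1–21 (21 nucleotides). Count = 1.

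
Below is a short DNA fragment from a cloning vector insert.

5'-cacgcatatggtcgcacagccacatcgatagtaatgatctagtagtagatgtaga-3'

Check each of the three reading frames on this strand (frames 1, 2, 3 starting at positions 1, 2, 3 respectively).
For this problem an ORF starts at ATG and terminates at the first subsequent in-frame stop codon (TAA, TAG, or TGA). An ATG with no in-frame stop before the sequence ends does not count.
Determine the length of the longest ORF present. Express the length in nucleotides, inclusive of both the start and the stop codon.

24

Frame 1: CAC GCA TAT GGT CGC ACA GCC ACA TCG ATA GTA ATG ATC TAG TAG TAG ATG TAG — ATG at 34, stop TAG at 40 → 9 nt; ATG at 49, stop TAG at 52 → 6 nt.
Frame 2: ACG CAT ATG GTC GCA CAG CCA CAT CGA TAG TAA TGA TCT AGT AGT AGA TGT AGA — ATG at 8, stop TAG at 29 → 24 nt.
Frame 3: CGC ATA TGG TCG CAC AGC CAC ATC GAT AGT AAT GAT CTA GTA GTA GAT GTA — no ATG→stop ORF.
Longest: frame 2, positions 8–31, 24 nt = 8 codons = 7 aa. → 24 nucleotides.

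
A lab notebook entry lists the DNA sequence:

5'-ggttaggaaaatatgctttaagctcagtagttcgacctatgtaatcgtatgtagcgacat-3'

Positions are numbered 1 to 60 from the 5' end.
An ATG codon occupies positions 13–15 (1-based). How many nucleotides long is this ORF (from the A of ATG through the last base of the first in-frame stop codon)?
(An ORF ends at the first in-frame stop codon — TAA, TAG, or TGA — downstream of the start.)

Codons from position 13: ATG (13–15), CTT (16–18), TAA (19–21).
TAA is the first in-frame stop; ORF spans 13–21, 9 nucleotides.

9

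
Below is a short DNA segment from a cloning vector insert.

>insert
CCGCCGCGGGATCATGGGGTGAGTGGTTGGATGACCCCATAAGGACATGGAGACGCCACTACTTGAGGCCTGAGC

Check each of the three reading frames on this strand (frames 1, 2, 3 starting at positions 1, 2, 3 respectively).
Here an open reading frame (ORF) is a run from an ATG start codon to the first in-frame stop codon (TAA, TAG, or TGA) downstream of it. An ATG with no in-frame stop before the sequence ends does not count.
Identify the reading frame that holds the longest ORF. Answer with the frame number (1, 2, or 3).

Frame 1: CCG CCG CGG GAT CAT GGG GTG AGT GGT TGG ATG ACC CCA TAA GGA CAT GGA GAC GCC ACT ACT TGA GGC CTG AGC — ATG at 31, stop TAA at 40 → 12 nt.
Frame 2: CGC CGC GGG ATC ATG GGG TGA GTG GTT GGA TGA CCC CAT AAG GAC ATG GAG ACG CCA CTA CTT GAG GCC TGA — ATG at 14, stop TGA at 20 → 9 nt; ATG at 47, stop TGA at 71 → 27 nt.
Frame 3: GCC GCG GGA TCA TGG GGT GAG TGG TTG GAT GAC CCC ATA AGG ACA TGG AGA CGC CAC TAC TTG AGG CCT GAG — no ATG→stop ORF.
Longest ORF is 27 nt in frame 2 (positions 47–73).

2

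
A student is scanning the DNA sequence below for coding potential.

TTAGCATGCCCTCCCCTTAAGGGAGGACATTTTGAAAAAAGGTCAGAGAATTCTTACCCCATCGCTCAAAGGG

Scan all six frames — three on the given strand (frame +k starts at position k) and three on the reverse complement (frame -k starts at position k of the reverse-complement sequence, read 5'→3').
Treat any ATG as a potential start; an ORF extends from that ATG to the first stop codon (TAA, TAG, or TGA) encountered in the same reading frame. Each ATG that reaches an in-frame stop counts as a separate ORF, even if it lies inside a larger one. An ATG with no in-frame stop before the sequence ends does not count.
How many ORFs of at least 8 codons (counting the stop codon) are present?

Reverse complement (5'→3'): CCCTTTGAGCGATGGGGTAAGAATTCTCTGACCTTTTTTCAAAATGTCCTCCCTTAAGGGGAGGGCATGCTAA
Frame +1: TTA GCA TGC CCT CCC CTT AAG GGA GGA CAT TTT GAA AAA AGG TCA GAG AAT TCT TAC CCC ATC GCT CAA AGG — no ATG→stop ORF.
Frame +2: TAG CAT GCC CTC CCC TTA AGG GAG GAC ATT TTG AAA AAA GGT CAG AGA ATT CTT ACC CCA TCG CTC AAA GGG — no ATG→stop ORF.
Frame +3: AGC ATG CCC TCC CCT TAA GGG AGG ACA TTT TGA AAA AAG GTC AGA GAA TTC TTA CCC CAT CGC TCA AAG — ATG at 6, stop TAA at 18 → 15 nt.
Frame -1: CCC TTT GAG CGA TGG GGT AAG AAT TCT CTG ACC TTT TTT CAA AAT GTC CTC CCT TAA GGG GAG GGC ATG CTA — no ATG→stop ORF.
Frame -2: CCT TTG AGC GAT GGG GTA AGA ATT CTC TGA CCT TTT TTC AAA ATG TCC TCC CTT AAG GGG AGG GCA TGC TAA — ATG at 44, stop TAA at 71 → 30 nt.
Frame -3: CTT TGA GCG ATG GGG TAA GAA TTC TCT GAC CTT TTT TCA AAA TGT CCT CCC TTA AGG GGA GGG CAT GCT — ATG at 12, stop TAA at 18 → 9 nt.
ORFs ≥ 8 codons: frame -2 44–73 (10 codons). Count = 1.

1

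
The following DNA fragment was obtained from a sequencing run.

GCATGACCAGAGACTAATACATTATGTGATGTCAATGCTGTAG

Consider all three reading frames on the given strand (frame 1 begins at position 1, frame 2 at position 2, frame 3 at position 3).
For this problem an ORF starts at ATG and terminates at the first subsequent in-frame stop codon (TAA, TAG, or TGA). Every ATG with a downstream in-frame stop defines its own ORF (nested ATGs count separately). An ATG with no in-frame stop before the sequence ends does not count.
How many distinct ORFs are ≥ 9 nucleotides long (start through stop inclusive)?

Frame 1: GCA TGA CCA GAG ACT AAT ACA TTA TGT GAT GTC AAT GCT GTA — no ATG→stop ORF.
Frame 2: CAT GAC CAG AGA CTA ATA CAT TAT GTG ATG TCA ATG CTG TAG — ATG at 29, stop TAG at 41 → 15 nt; ATG at 35, stop TAG at 41 → 9 nt.
Frame 3: ATG ACC AGA GAC TAA TAC ATT ATG TGA TGT CAA TGC TGT — ATG at 3, stop TAA at 15 → 15 nt; ATG at 24, stop TGA at 27 → 6 nt.
ORFs ≥ 9 nucleotides: frame 2 29–43 (15 nucleotides), frame 2 35–43 (9 nucleotides), frame 3 3–17 (15 nucleotides). Count = 3.

3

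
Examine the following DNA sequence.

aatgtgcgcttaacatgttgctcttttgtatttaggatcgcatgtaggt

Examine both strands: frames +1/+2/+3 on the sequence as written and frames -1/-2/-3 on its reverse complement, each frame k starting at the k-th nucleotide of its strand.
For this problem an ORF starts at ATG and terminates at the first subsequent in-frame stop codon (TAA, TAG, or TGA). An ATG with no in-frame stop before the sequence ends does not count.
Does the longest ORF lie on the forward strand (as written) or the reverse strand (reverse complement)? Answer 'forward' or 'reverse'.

Reverse complement (5'→3'): ACCTACATGCGATCCTAAATACAAAAGAGCAACATGTTAAGCGCACATT
Frame +1: AAT GTG CGC TTA ACA TGT TGC TCT TTT GTA TTT AGG ATC GCA TGT AGG — no ATG→stop ORF.
Frame +2: ATG TGC GCT TAA CAT GTT GCT CTT TTG TAT TTA GGA TCG CAT GTA GGT — ATG at 2, stop TAA at 11 → 12 nt.
Frame +3: TGT GCG CTT AAC ATG TTG CTC TTT TGT ATT TAG GAT CGC ATG TAG — ATG at 15, stop TAG at 33 → 21 nt; ATG at 42, stop TAG at 45 → 6 nt.
Frame -1: ACC TAC ATG CGA TCC TAA ATA CAA AAG AGC AAC ATG TTA AGC GCA CAT — ATG at 7, stop TAA at 16 → 12 nt.
Frame -2: CCT ACA TGC GAT CCT AAA TAC AAA AGA GCA ACA TGT TAA GCG CAC ATT — no ATG→stop ORF.
Frame -3: CTA CAT GCG ATC CTA AAT ACA AAA GAG CAA CAT GTT AAG CGC ACA — no ATG→stop ORF.
Forward-strand max 21 nt; reverse-strand max 12 nt. The forward strand has the longer ORF.

forward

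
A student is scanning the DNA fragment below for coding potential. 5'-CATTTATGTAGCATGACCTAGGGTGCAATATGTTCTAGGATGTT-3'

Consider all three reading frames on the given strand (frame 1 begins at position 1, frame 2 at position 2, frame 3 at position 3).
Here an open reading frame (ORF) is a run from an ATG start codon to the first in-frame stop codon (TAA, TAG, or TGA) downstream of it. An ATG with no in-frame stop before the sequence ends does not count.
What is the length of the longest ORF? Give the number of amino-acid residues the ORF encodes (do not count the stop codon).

2

Frame 1: CAT TTA TGT AGC ATG ACC TAG GGT GCA ATA TGT TCT AGG ATG — ATG at 13, stop TAG at 19 → 9 nt.
Frame 2: ATT TAT GTA GCA TGA CCT AGG GTG CAA TAT GTT CTA GGA TGT — no ATG→stop ORF.
Frame 3: TTT ATG TAG CAT GAC CTA GGG TGC AAT ATG TTC TAG GAT GTT — ATG at 6, stop TAG at 9 → 6 nt; ATG at 30, stop TAG at 36 → 9 nt.
Longest: frame 1, positions 13–21, 9 nt = 3 codons = 2 aa. → 2 amino acids.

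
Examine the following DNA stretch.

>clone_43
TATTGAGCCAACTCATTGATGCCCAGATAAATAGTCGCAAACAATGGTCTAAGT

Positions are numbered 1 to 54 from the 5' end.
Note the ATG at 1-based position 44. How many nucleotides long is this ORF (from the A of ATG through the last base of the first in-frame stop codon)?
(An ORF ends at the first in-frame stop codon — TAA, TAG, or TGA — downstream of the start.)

9

Codons from position 44: ATG (44–46), GTC (47–49), TAA (50–52).
TAA is the first in-frame stop; ORF spans 44–52, 9 nucleotides.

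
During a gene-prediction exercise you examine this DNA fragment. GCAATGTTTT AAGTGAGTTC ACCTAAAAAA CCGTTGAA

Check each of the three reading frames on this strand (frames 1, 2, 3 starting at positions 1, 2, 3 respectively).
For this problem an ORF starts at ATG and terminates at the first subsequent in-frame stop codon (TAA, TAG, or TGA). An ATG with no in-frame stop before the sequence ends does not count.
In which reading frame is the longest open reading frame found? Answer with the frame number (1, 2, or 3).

1

Frame 1: GCA ATG TTT TAA GTG AGT TCA CCT AAA AAA CCG TTG — ATG at 4, stop TAA at 10 → 9 nt.
Frame 2: CAA TGT TTT AAG TGA GTT CAC CTA AAA AAC CGT TGA — no ATG→stop ORF.
Frame 3: AAT GTT TTA AGT GAG TTC ACC TAA AAA ACC GTT GAA — no ATG→stop ORF.
Longest ORF is 9 nt in frame 1 (positions 4–12).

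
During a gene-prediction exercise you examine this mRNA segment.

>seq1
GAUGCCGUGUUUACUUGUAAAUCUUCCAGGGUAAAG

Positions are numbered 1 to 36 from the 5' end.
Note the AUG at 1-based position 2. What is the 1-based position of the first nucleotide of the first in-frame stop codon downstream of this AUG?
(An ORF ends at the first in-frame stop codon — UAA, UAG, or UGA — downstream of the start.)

Codons from position 2: AUG (2–4), CCG (5–7), UGU (8–10), UUA (11–13), CUU (14–16), GUA (17–19), AAU (20–22), CUU (23–25), CCA (26–28), GGG (29–31), UAA (32–34).
UAA is a stop codon; it begins at position 32.

32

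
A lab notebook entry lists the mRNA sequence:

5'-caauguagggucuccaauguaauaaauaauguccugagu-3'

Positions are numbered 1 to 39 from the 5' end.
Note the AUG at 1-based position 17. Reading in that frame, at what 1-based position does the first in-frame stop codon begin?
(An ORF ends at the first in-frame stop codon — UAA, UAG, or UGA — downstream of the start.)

20

Codons from position 17: AUG (17–19), UAA (20–22).
UAA is a stop codon; it begins at position 20.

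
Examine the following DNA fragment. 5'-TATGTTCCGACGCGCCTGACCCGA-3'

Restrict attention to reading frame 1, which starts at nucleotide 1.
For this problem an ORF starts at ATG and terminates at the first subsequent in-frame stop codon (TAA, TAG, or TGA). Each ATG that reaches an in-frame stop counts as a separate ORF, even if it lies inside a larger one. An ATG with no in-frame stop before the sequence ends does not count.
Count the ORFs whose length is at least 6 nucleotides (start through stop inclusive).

Frame 1: TAT GTT CCG ACG CGC CTG ACC CGA — no ATG→stop ORF.
No ORF reaches 6 nucleotides. Count = 0.

0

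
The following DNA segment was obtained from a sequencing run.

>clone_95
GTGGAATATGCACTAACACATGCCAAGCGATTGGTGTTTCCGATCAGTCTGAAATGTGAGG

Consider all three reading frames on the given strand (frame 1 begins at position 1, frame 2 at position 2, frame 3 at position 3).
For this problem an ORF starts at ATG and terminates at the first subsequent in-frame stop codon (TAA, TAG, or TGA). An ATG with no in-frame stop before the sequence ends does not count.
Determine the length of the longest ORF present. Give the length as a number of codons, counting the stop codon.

Frame 1: GTG GAA TAT GCA CTA ACA CAT GCC AAG CGA TTG GTG TTT CCG ATC AGT CTG AAA TGT GAG — no ATG→stop ORF.
Frame 2: TGG AAT ATG CAC TAA CAC ATG CCA AGC GAT TGG TGT TTC CGA TCA GTC TGA AAT GTG AGG — ATG at 8, stop TAA at 14 → 9 nt; ATG at 20, stop TGA at 50 → 33 nt.
Frame 3: GGA ATA TGC ACT AAC ACA TGC CAA GCG ATT GGT GTT TCC GAT CAG TCT GAA ATG TGA — ATG at 54, stop TGA at 57 → 6 nt.
Longest: frame 2, positions 20–52, 33 nt = 11 codons = 10 aa. → 11 codons.

11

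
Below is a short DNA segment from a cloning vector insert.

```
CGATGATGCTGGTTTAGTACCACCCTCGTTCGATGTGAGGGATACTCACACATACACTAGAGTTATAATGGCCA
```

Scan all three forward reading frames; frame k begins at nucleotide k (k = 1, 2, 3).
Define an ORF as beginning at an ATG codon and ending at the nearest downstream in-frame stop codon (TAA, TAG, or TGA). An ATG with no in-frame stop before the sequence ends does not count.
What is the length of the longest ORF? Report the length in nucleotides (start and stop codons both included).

15

Frame 1: CGA TGA TGC TGG TTT AGT ACC ACC CTC GTT CGA TGT GAG GGA TAC TCA CAC ATA CAC TAG AGT TAT AAT GGC — no ATG→stop ORF.
Frame 2: GAT GAT GCT GGT TTA GTA CCA CCC TCG TTC GAT GTG AGG GAT ACT CAC ACA TAC ACT AGA GTT ATA ATG GCC — no ATG→stop ORF.
Frame 3: ATG ATG CTG GTT TAG TAC CAC CCT CGT TCG ATG TGA GGG ATA CTC ACA CAT ACA CTA GAG TTA TAA TGG CCA — ATG at 3, stop TAG at 15 → 15 nt; ATG at 6, stop TAG at 15 → 12 nt; ATG at 33, stop TGA at 36 → 6 nt.
Longest: frame 3, positions 3–17, 15 nt = 5 codons = 4 aa. → 15 nucleotides.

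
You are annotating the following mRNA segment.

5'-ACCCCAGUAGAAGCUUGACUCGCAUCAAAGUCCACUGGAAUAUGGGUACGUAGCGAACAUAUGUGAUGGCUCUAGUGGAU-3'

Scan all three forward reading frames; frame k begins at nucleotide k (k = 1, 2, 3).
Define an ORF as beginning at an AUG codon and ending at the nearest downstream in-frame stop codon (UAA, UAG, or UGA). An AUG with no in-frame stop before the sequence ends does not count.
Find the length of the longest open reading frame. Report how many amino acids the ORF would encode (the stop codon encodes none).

3

Frame 1: ACC CCA GUA GAA GCU UGA CUC GCA UCA AAG UCC ACU GGA AUA UGG GUA CGU AGC GAA CAU AUG UGA UGG CUC UAG UGG — AUG at 61, stop UGA at 64 → 6 nt.
Frame 2: CCC CAG UAG AAG CUU GAC UCG CAU CAA AGU CCA CUG GAA UAU GGG UAC GUA GCG AAC AUA UGU GAU GGC UCU AGU GGA — no AUG→stop ORF.
Frame 3: CCC AGU AGA AGC UUG ACU CGC AUC AAA GUC CAC UGG AAU AUG GGU ACG UAG CGA ACA UAU GUG AUG GCU CUA GUG GAU — AUG at 42, stop UAG at 51 → 12 nt.
Longest: frame 3, positions 42–53, 12 nt = 4 codons = 3 aa. → 3 amino acids.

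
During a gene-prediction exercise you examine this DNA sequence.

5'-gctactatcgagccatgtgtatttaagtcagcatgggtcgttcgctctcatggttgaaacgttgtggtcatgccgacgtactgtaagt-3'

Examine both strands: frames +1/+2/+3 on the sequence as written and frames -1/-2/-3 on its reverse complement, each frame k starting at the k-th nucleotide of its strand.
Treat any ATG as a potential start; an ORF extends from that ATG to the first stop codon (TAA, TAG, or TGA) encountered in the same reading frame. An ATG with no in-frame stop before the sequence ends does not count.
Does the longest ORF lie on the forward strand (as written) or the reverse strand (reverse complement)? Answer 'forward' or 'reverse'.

forward

Reverse complement (5'→3'): ACTTACAGTACGTCGGCATGACCACAACGTTTCAACCATGAGAGCGAACGACCCATGCTGACTTAAATACACATGGCTCGATAGTAGC
Frame +1: GCT ACT ATC GAG CCA TGT GTA TTT AAG TCA GCA TGG GTC GTT CGC TCT CAT GGT TGA AAC GTT GTG GTC ATG CCG ACG TAC TGT AAG — no ATG→stop ORF.
Frame +2: CTA CTA TCG AGC CAT GTG TAT TTA AGT CAG CAT GGG TCG TTC GCT CTC ATG GTT GAA ACG TTG TGG TCA TGC CGA CGT ACT GTA AGT — no ATG→stop ORF.
Frame +3: TAC TAT CGA GCC ATG TGT ATT TAA GTC AGC ATG GGT CGT TCG CTC TCA TGG TTG AAA CGT TGT GGT CAT GCC GAC GTA CTG TAA — ATG at 15, stop TAA at 24 → 12 nt; ATG at 33, stop TAA at 84 → 54 nt.
Frame -1: ACT TAC AGT ACG TCG GCA TGA CCA CAA CGT TTC AAC CAT GAG AGC GAA CGA CCC ATG CTG ACT TAA ATA CAC ATG GCT CGA TAG TAG — ATG at 55, stop TAA at 64 → 12 nt; ATG at 73, stop TAG at 82 → 12 nt.
Frame -2: CTT ACA GTA CGT CGG CAT GAC CAC AAC GTT TCA ACC ATG AGA GCG AAC GAC CCA TGC TGA CTT AAA TAC ACA TGG CTC GAT AGT AGC — ATG at 38, stop TGA at 59 → 24 nt.
Frame -3: TTA CAG TAC GTC GGC ATG ACC ACA ACG TTT CAA CCA TGA GAG CGA ACG ACC CAT GCT GAC TTA AAT ACA CAT GGC TCG ATA GTA — ATG at 18, stop TGA at 39 → 24 nt.
Forward-strand max 54 nt; reverse-strand max 24 nt. The forward strand has the longer ORF.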